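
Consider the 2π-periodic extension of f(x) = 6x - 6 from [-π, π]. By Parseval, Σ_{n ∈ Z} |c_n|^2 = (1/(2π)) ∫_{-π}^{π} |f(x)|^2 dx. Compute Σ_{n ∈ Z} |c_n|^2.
Σ |c_n|^2 = 12π^2 + 36

Expand and integrate term by term over [-π, π]:
  ∫ (6x)^2 dx = 36·(2π^3/3); ∫ 2·6·(-6)·x dx = 0 (odd integrand); ∫ (-6)^2 dx = 36·2π.
So (1/(2π)) ∫_{-π}^{π} (6x - 6)^2 dx = 36π^2/3 + 36 = 12π^2 + 36.
Parseval ⇒ Σ |c_n|^2 = 12π^2 + 36.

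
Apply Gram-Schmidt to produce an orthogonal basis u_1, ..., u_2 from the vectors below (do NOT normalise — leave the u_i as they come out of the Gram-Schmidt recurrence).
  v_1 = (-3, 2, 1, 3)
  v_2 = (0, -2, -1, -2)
Orthogonal basis:
  u_1 = (-3, 2, 1, 3)
  u_2 = (-33/23, -24/23, -12/23, -13/23)

Apply the Gram-Schmidt recurrence
  u_1 = v_1
  u_i = v_i − Σ_{j<i} ((v_i · u_j) / (u_j · u_j)) · u_j.

Step by step this gives:
  u_1 = (-3, 2, 1, 3)
  u_2 = (-33/23, -24/23, -12/23, -13/23)

Orthogonality check:
  u_2 · u_1 = 0 (should be 0)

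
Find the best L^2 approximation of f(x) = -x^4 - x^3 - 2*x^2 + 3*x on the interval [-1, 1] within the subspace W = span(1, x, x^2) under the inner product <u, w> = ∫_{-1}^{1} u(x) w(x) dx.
g(x) = -20*x^2/7 + 12*x/5 + 3/35

The best approximation g ∈ W is the orthogonal projection of f onto W. Writing g = a_0 + a_1 x + a_2 x^2, the coefficients solve the normal equations G · a = b where
  G_{ij} = <φ_i, φ_j> and b_i = <f, φ_i>, with φ_0 = 1, φ_1 = x, φ_2 = x^2.
G =
  [2, 0, 2/3]
  [0, 2/3, 0]
  [2/3, 0, 2/5],
b = (-26/15, 8/5, -38/35).
Solving gives a_0 = 3/35, a_1 = 12/5, a_2 = -20/7, so
  g(x) = -20*x^2/7 + 12*x/5 + 3/35.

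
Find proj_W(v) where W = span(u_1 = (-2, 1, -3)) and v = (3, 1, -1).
proj_W(v) = (2/7, -1/7, 3/7)

Set up U = [u_1 | ... | u_1] ∈ R^(3×1). The projector onto W = col(U) is P = U (U^T U)^(-1) U^T.
Compute U^T U =
  [14],
and U^T v = (-2).
Solve U^T U · c = U^T v for the coefficients: c = (-1/7). The projection is proj_W(v) = U c.
Check: (v - proj_W(v)) · u_1 = 0  (should be 0).
Result: proj_W(v) = (2/7, -1/7, 3/7).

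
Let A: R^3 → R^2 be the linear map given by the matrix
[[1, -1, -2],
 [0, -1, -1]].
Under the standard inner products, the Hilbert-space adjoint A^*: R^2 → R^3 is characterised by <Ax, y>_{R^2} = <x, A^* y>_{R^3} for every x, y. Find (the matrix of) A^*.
A^* = A^T =
[[1, 0],
 [-1, -1],
 [-2, -1]]

For real matrices with standard dot products, the defining identity <Ax, y> = <x, A^* y> gives (Ax)^T y = x^T (A^*) y, i.e. x^T A^T y = x^T (A^*) y. Since this holds for all x, y, we must have A^* = A^T. Therefore
A^* =
[[1, 0],
 [-1, -1],
 [-2, -1]].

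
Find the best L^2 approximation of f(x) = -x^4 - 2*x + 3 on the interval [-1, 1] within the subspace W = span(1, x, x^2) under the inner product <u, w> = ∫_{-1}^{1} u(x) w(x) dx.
g(x) = -6*x^2/7 - 2*x + 108/35

The best approximation g ∈ W is the orthogonal projection of f onto W. Writing g = a_0 + a_1 x + a_2 x^2, the coefficients solve the normal equations G · a = b where
  G_{ij} = <φ_i, φ_j> and b_i = <f, φ_i>, with φ_0 = 1, φ_1 = x, φ_2 = x^2.
G =
  [2, 0, 2/3]
  [0, 2/3, 0]
  [2/3, 0, 2/5],
b = (28/5, -4/3, 12/7).
Solving gives a_0 = 108/35, a_1 = -2, a_2 = -6/7, so
  g(x) = -6*x^2/7 - 2*x + 108/35.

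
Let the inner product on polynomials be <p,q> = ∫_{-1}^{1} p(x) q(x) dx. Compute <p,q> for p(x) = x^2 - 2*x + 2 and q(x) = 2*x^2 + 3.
<p,q> = 262/15

Expand the product: p(x)·q(x) = 2*x^4 - 4*x^3 + 7*x^2 - 6*x + 6.
∫_{-1}^{1} of each monomial x^k gives [2/(k+1) if k even, 0 if k odd]. Integrating term-by-term (or equivalently evaluating the antiderivative F(x) = 2*x^5/5 - x^4 + 7*x^3/3 - 3*x^2 + 6*x at the endpoints):
  F(1) − F(−1) = 71/15 − (-191/15) = 262/15.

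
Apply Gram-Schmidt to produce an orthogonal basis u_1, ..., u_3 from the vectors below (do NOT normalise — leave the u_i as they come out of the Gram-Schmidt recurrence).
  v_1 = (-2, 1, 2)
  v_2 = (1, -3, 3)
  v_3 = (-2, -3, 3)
Orthogonal basis:
  u_1 = (-2, 1, 2)
  u_2 = (11/9, -28/9, 25/9)
  u_3 = (-243/170, -108/85, -27/34)

Apply the Gram-Schmidt recurrence
  u_1 = v_1
  u_i = v_i − Σ_{j<i} ((v_i · u_j) / (u_j · u_j)) · u_j.

Step by step this gives:
  u_1 = (-2, 1, 2)
  u_2 = (11/9, -28/9, 25/9)
  u_3 = (-243/170, -108/85, -27/34)

Orthogonality check:
  u_2 · u_1 = 0 (should be 0)
  u_3 · u_1 = 0 (should be 0)
  u_3 · u_2 = 0 (should be 0)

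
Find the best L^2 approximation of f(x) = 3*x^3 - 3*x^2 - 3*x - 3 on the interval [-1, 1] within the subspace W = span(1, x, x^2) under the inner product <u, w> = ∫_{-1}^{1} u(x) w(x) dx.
g(x) = -3*x^2 - 6*x/5 - 3

The best approximation g ∈ W is the orthogonal projection of f onto W. Writing g = a_0 + a_1 x + a_2 x^2, the coefficients solve the normal equations G · a = b where
  G_{ij} = <φ_i, φ_j> and b_i = <f, φ_i>, with φ_0 = 1, φ_1 = x, φ_2 = x^2.
G =
  [2, 0, 2/3]
  [0, 2/3, 0]
  [2/3, 0, 2/5],
b = (-8, -4/5, -16/5).
Solving gives a_0 = -3, a_1 = -6/5, a_2 = -3, so
  g(x) = -3*x^2 - 6*x/5 - 3.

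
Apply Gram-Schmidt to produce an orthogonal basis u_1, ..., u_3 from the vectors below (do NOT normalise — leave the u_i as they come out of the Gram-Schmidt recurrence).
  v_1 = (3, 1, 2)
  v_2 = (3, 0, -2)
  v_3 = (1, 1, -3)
Orthogonal basis:
  u_1 = (3, 1, 2)
  u_2 = (27/14, -5/14, -19/7)
  u_3 = (-38/157, 228/157, -57/157)

Apply the Gram-Schmidt recurrence
  u_1 = v_1
  u_i = v_i − Σ_{j<i} ((v_i · u_j) / (u_j · u_j)) · u_j.

Step by step this gives:
  u_1 = (3, 1, 2)
  u_2 = (27/14, -5/14, -19/7)
  u_3 = (-38/157, 228/157, -57/157)

Orthogonality check:
  u_2 · u_1 = 0 (should be 0)
  u_3 · u_1 = 0 (should be 0)
  u_3 · u_2 = 0 (should be 0)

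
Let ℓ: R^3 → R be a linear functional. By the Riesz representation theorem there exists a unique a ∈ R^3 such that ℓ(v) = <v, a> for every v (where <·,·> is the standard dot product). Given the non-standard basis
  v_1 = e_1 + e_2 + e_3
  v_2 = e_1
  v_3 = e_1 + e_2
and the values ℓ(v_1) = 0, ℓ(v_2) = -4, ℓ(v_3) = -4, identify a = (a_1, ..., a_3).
a = (-4, 0, 4)

Write a = (a_1, ..., a_3) in the standard basis. For each basis vector v_i, ℓ(v_i) = <v_i, a> is a linear equation in the a_j's. Collect the n equations into a matrix system V a = ℓ, where row i of V is v_i (expressed in the standard basis). Since V is invertible (lower-triangular with 1s on the diagonal, up to permutation), solve by back-substitution:
  V =
[[1, 1, 1],
 [1, 0, 0],
 [1, 1, 0]]
  V a = (0, -4, -4)
Solving gives a = (-4, 0, 4).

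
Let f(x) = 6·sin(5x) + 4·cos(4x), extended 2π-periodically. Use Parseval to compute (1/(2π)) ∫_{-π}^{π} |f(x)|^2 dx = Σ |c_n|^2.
Σ |c_n|^2 = 26

Expand |f|^2 and use orthogonality of {sin(nx), cos(mx)} on [-π, π]:
  ∫_{-π}^{π} sin(nx)^2 dx = π, ∫ cos(mx)^2 dx = π, and cross terms integrate to 0.
So ∫_{-π}^{π} f(x)^2 dx = 6^2 · π + 4^2 · π = (36 + 16)π.
Divide by 2π: (36 + 16)/2 = 26.
By Parseval, this equals Σ |c_n|^2.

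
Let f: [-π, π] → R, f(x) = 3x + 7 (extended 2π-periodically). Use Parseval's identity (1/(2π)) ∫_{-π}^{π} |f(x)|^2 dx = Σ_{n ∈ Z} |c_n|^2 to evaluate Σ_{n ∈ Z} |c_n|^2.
Σ |c_n|^2 = 3π^2 + 49

Expand and integrate term by term over [-π, π]:
  ∫ (3x)^2 dx = 9·(2π^3/3); ∫ 2·3·(7)·x dx = 0 (odd integrand); ∫ 7^2 dx = 49·2π.
So (1/(2π)) ∫_{-π}^{π} (3x + 7)^2 dx = 9π^2/3 + 49 = 3π^2 + 49.
Parseval ⇒ Σ |c_n|^2 = 3π^2 + 49.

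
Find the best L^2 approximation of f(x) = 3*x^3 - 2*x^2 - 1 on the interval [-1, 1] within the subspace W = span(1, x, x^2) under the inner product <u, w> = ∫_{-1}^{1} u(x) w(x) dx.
g(x) = -2*x^2 + 9*x/5 - 1

The best approximation g ∈ W is the orthogonal projection of f onto W. Writing g = a_0 + a_1 x + a_2 x^2, the coefficients solve the normal equations G · a = b where
  G_{ij} = <φ_i, φ_j> and b_i = <f, φ_i>, with φ_0 = 1, φ_1 = x, φ_2 = x^2.
G =
  [2, 0, 2/3]
  [0, 2/3, 0]
  [2/3, 0, 2/5],
b = (-10/3, 6/5, -22/15).
Solving gives a_0 = -1, a_1 = 9/5, a_2 = -2, so
  g(x) = -2*x^2 + 9*x/5 - 1.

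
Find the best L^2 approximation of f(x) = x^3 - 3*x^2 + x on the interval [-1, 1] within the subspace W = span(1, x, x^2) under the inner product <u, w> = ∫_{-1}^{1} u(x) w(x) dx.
g(x) = -3*x^2 + 8*x/5

The best approximation g ∈ W is the orthogonal projection of f onto W. Writing g = a_0 + a_1 x + a_2 x^2, the coefficients solve the normal equations G · a = b where
  G_{ij} = <φ_i, φ_j> and b_i = <f, φ_i>, with φ_0 = 1, φ_1 = x, φ_2 = x^2.
G =
  [2, 0, 2/3]
  [0, 2/3, 0]
  [2/3, 0, 2/5],
b = (-2, 16/15, -6/5).
Solving gives a_0 = 0, a_1 = 8/5, a_2 = -3, so
  g(x) = -3*x^2 + 8*x/5.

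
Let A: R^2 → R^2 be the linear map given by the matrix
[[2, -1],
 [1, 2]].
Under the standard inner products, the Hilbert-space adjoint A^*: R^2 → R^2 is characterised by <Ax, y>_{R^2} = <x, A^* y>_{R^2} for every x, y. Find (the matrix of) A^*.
A^* = A^T =
[[2, 1],
 [-1, 2]]

For real matrices with standard dot products, the defining identity <Ax, y> = <x, A^* y> gives (Ax)^T y = x^T (A^*) y, i.e. x^T A^T y = x^T (A^*) y. Since this holds for all x, y, we must have A^* = A^T. Therefore
A^* =
[[2, 1],
 [-1, 2]].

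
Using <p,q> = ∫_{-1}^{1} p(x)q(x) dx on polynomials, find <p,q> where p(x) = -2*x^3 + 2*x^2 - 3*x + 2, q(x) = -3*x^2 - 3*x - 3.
<p,q> = -14

Expand the product: p(x)·q(x) = 6*x^5 + 9*x^3 - 3*x^2 + 3*x - 6.
∫_{-1}^{1} of each monomial x^k gives [2/(k+1) if k even, 0 if k odd]. Integrating term-by-term (or equivalently evaluating the antiderivative F(x) = x^6 + 9*x^4/4 - x^3 + 3*x^2/2 - 6*x at the endpoints):
  F(1) − F(−1) = -9/4 − (47/4) = -14.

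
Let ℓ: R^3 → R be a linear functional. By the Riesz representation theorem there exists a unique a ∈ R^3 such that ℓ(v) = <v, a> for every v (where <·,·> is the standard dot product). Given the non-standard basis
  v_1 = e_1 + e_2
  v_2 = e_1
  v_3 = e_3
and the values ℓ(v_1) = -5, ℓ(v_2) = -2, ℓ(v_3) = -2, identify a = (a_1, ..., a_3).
a = (-2, -3, -2)

Write a = (a_1, ..., a_3) in the standard basis. For each basis vector v_i, ℓ(v_i) = <v_i, a> is a linear equation in the a_j's. Collect the n equations into a matrix system V a = ℓ, where row i of V is v_i (expressed in the standard basis). Since V is invertible (lower-triangular with 1s on the diagonal, up to permutation), solve by back-substitution:
  V =
[[1, 1, 0],
 [1, 0, 0],
 [0, 0, 1]]
  V a = (-5, -2, -2)
Solving gives a = (-2, -3, -2).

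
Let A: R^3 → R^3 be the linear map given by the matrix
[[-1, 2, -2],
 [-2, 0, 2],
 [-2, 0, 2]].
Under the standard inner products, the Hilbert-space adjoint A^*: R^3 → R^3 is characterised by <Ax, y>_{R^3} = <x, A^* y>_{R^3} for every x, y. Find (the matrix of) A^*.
A^* = A^T =
[[-1, -2, -2],
 [2, 0, 0],
 [-2, 2, 2]]

For real matrices with standard dot products, the defining identity <Ax, y> = <x, A^* y> gives (Ax)^T y = x^T (A^*) y, i.e. x^T A^T y = x^T (A^*) y. Since this holds for all x, y, we must have A^* = A^T. Therefore
A^* =
[[-1, -2, -2],
 [2, 0, 0],
 [-2, 2, 2]].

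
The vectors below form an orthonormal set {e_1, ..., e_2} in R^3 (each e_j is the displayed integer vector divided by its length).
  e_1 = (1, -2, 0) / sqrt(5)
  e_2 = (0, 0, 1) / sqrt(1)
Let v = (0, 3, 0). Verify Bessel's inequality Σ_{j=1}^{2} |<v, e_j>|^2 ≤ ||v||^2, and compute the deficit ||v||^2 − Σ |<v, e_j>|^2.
Σ |<v, e_j>|^2 = 36/5; ||v||^2 = 9; deficit = 9/5

Write each e_j = u_j / sqrt(<u_j, u_j>) where u_j is the displayed integer vector. Then <v, e_j> = <v, u_j> / sqrt(<u_j, u_j>), so |<v, e_j>|^2 = <v, u_j>^2 / <u_j, u_j>.
Coefficients: <v, e_1> = -6/sqrt(5), <v, e_2> = 0/sqrt(1).
Square and sum: Σ |<v, e_j>|^2 = 36/5.
Compute ||v||^2 = v·v = 9.
Deficit = 9 − 36/5 = 9/5 ≥ 0, confirming Bessel's inequality. (The deficit equals ||v − Σ <v,e_j> e_j||^2, the squared distance from v to span{e_j}.)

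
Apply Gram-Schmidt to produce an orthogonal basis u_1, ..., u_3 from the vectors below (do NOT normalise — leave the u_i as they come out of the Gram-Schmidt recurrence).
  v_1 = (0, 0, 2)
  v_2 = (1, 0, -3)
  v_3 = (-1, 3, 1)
Orthogonal basis:
  u_1 = (0, 0, 2)
  u_2 = (1, 0, 0)
  u_3 = (0, 3, 0)

Apply the Gram-Schmidt recurrence
  u_1 = v_1
  u_i = v_i − Σ_{j<i} ((v_i · u_j) / (u_j · u_j)) · u_j.

Step by step this gives:
  u_1 = (0, 0, 2)
  u_2 = (1, 0, 0)
  u_3 = (0, 3, 0)

Orthogonality check:
  u_2 · u_1 = 0 (should be 0)
  u_3 · u_1 = 0 (should be 0)
  u_3 · u_2 = 0 (should be 0)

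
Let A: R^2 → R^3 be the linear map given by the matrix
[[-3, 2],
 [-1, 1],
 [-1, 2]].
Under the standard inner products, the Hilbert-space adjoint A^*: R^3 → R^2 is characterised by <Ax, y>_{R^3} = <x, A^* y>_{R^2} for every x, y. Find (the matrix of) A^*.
A^* = A^T =
[[-3, -1, -1],
 [2, 1, 2]]

For real matrices with standard dot products, the defining identity <Ax, y> = <x, A^* y> gives (Ax)^T y = x^T (A^*) y, i.e. x^T A^T y = x^T (A^*) y. Since this holds for all x, y, we must have A^* = A^T. Therefore
A^* =
[[-3, -1, -1],
 [2, 1, 2]].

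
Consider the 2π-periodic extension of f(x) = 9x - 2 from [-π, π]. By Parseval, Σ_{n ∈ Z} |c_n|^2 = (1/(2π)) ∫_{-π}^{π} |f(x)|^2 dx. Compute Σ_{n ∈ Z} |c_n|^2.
Σ |c_n|^2 = 27π^2 + 4

Expand and integrate term by term over [-π, π]:
  ∫ (9x)^2 dx = 81·(2π^3/3); ∫ 2·9·(-2)·x dx = 0 (odd integrand); ∫ (-2)^2 dx = 4·2π.
So (1/(2π)) ∫_{-π}^{π} (9x - 2)^2 dx = 81π^2/3 + 4 = 27π^2 + 4.
Parseval ⇒ Σ |c_n|^2 = 27π^2 + 4.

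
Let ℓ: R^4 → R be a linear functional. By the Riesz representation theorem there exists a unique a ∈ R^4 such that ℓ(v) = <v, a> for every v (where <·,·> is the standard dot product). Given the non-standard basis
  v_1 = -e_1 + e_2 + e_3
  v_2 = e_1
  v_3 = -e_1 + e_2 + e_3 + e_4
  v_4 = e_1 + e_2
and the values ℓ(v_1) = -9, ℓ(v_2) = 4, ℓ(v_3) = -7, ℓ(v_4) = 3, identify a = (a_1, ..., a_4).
a = (4, -1, -4, 2)

Write a = (a_1, ..., a_4) in the standard basis. For each basis vector v_i, ℓ(v_i) = <v_i, a> is a linear equation in the a_j's. Collect the n equations into a matrix system V a = ℓ, where row i of V is v_i (expressed in the standard basis). Since V is invertible (lower-triangular with 1s on the diagonal, up to permutation), solve by back-substitution:
  V =
[[-1, 1, 1, 0],
 [1, 0, 0, 0],
 [-1, 1, 1, 1],
 [1, 1, 0, 0]]
  V a = (-9, 4, -7, 3)
Solving gives a = (4, -1, -4, 2).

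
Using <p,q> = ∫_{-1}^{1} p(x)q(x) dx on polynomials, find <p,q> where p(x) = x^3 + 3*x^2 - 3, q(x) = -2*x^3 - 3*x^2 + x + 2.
<p,q> = -202/35

Expand the product: p(x)·q(x) = -2*x^6 - 9*x^5 - 8*x^4 + 11*x^3 + 15*x^2 - 3*x - 6.
∫_{-1}^{1} of each monomial x^k gives [2/(k+1) if k even, 0 if k odd]. Integrating term-by-term (or equivalently evaluating the antiderivative F(x) = -2*x^7/7 - 3*x^6/2 - 8*x^5/5 + 11*x^4/4 + 5*x^3 - 3*x^2/2 - 6*x at the endpoints):
  F(1) − F(−1) = -439/140 − (369/140) = -202/35.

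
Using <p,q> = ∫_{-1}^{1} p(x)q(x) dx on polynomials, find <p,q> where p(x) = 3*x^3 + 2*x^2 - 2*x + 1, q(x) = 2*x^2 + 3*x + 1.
<p,q> = 88/15

Expand the product: p(x)·q(x) = 6*x^5 + 13*x^4 + 5*x^3 - 2*x^2 + x + 1.
∫_{-1}^{1} of each monomial x^k gives [2/(k+1) if k even, 0 if k odd]. Integrating term-by-term (or equivalently evaluating the antiderivative F(x) = x^6 + 13*x^5/5 + 5*x^4/4 - 2*x^3/3 + x^2/2 + x at the endpoints):
  F(1) − F(−1) = 341/60 − (-11/60) = 88/15.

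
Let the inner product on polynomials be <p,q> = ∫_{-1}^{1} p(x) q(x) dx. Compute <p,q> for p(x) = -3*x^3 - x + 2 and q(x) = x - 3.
<p,q> = -208/15

Expand the product: p(x)·q(x) = -3*x^4 + 9*x^3 - x^2 + 5*x - 6.
∫_{-1}^{1} of each monomial x^k gives [2/(k+1) if k even, 0 if k odd]. Integrating term-by-term (or equivalently evaluating the antiderivative F(x) = -3*x^5/5 + 9*x^4/4 - x^3/3 + 5*x^2/2 - 6*x at the endpoints):
  F(1) − F(−1) = -131/60 − (701/60) = -208/15.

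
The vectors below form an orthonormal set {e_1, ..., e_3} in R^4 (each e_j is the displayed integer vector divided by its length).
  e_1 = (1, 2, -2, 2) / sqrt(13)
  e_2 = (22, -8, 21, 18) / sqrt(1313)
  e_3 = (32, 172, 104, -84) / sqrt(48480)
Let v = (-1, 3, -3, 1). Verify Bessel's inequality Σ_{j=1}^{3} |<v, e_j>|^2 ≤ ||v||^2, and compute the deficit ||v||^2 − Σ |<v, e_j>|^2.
Σ |<v, e_j>|^2 = 292/15; ||v||^2 = 20; deficit = 8/15

Write each e_j = u_j / sqrt(<u_j, u_j>) where u_j is the displayed integer vector. Then <v, e_j> = <v, u_j> / sqrt(<u_j, u_j>), so |<v, e_j>|^2 = <v, u_j>^2 / <u_j, u_j>.
Coefficients: <v, e_1> = 13/sqrt(13), <v, e_2> = -91/sqrt(1313), <v, e_3> = 88/sqrt(48480).
Square and sum: Σ |<v, e_j>|^2 = 292/15.
Compute ||v||^2 = v·v = 20.
Deficit = 20 − 292/15 = 8/15 ≥ 0, confirming Bessel's inequality. (The deficit equals ||v − Σ <v,e_j> e_j||^2, the squared distance from v to span{e_j}.)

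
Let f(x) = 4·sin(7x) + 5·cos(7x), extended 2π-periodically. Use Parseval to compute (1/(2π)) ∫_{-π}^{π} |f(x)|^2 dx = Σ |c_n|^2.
Σ |c_n|^2 = 41/2

Expand |f|^2 and use orthogonality of {sin(nx), cos(mx)} on [-π, π]:
  ∫_{-π}^{π} sin(nx)^2 dx = π, ∫ cos(mx)^2 dx = π, and cross terms integrate to 0.
So ∫_{-π}^{π} f(x)^2 dx = 4^2 · π + 5^2 · π = (16 + 25)π.
Divide by 2π: (16 + 25)/2 = 41/2.
By Parseval, this equals Σ |c_n|^2.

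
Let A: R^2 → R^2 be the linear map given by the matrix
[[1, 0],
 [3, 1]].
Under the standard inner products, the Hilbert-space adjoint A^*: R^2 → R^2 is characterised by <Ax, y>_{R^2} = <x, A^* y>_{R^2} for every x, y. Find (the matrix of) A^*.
A^* = A^T =
[[1, 3],
 [0, 1]]

For real matrices with standard dot products, the defining identity <Ax, y> = <x, A^* y> gives (Ax)^T y = x^T (A^*) y, i.e. x^T A^T y = x^T (A^*) y. Since this holds for all x, y, we must have A^* = A^T. Therefore
A^* =
[[1, 3],
 [0, 1]].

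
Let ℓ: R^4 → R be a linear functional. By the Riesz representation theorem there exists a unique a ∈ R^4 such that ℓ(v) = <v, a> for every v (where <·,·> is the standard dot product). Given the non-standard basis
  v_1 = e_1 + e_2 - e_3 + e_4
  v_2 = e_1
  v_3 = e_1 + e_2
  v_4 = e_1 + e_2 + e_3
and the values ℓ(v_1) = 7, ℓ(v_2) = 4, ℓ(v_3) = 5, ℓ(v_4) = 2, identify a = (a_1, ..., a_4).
a = (4, 1, -3, -1)

Write a = (a_1, ..., a_4) in the standard basis. For each basis vector v_i, ℓ(v_i) = <v_i, a> is a linear equation in the a_j's. Collect the n equations into a matrix system V a = ℓ, where row i of V is v_i (expressed in the standard basis). Since V is invertible (lower-triangular with 1s on the diagonal, up to permutation), solve by back-substitution:
  V =
[[1, 1, -1, 1],
 [1, 0, 0, 0],
 [1, 1, 0, 0],
 [1, 1, 1, 0]]
  V a = (7, 4, 5, 2)
Solving gives a = (4, 1, -3, -1).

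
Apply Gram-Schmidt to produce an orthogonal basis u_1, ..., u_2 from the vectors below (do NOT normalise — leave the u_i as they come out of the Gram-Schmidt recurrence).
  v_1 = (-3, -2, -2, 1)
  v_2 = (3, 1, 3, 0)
Orthogonal basis:
  u_1 = (-3, -2, -2, 1)
  u_2 = (1/6, -8/9, 10/9, 17/18)

Apply the Gram-Schmidt recurrence
  u_1 = v_1
  u_i = v_i − Σ_{j<i} ((v_i · u_j) / (u_j · u_j)) · u_j.

Step by step this gives:
  u_1 = (-3, -2, -2, 1)
  u_2 = (1/6, -8/9, 10/9, 17/18)

Orthogonality check:
  u_2 · u_1 = 0 (should be 0)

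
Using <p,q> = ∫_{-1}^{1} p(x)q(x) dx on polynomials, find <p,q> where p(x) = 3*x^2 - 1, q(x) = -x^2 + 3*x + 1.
<p,q> = -8/15

Expand the product: p(x)·q(x) = -3*x^4 + 9*x^3 + 4*x^2 - 3*x - 1.
∫_{-1}^{1} of each monomial x^k gives [2/(k+1) if k even, 0 if k odd]. Integrating term-by-term (or equivalently evaluating the antiderivative F(x) = -3*x^5/5 + 9*x^4/4 + 4*x^3/3 - 3*x^2/2 - x at the endpoints):
  F(1) − F(−1) = 29/60 − (61/60) = -8/15.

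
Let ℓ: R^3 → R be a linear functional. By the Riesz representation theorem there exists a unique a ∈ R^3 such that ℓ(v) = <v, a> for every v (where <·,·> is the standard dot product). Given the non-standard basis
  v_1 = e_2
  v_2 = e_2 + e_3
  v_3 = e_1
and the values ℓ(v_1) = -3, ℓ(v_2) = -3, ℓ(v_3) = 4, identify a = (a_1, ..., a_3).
a = (4, -3, 0)

Write a = (a_1, ..., a_3) in the standard basis. For each basis vector v_i, ℓ(v_i) = <v_i, a> is a linear equation in the a_j's. Collect the n equations into a matrix system V a = ℓ, where row i of V is v_i (expressed in the standard basis). Since V is invertible (lower-triangular with 1s on the diagonal, up to permutation), solve by back-substitution:
  V =
[[0, 1, 0],
 [0, 1, 1],
 [1, 0, 0]]
  V a = (-3, -3, 4)
Solving gives a = (4, -3, 0).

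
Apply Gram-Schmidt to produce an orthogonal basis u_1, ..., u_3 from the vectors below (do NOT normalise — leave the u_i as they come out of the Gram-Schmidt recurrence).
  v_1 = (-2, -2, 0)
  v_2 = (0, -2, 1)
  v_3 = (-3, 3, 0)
Orthogonal basis:
  u_1 = (-2, -2, 0)
  u_2 = (1, -1, 1)
  u_3 = (-1, 1, 2)

Apply the Gram-Schmidt recurrence
  u_1 = v_1
  u_i = v_i − Σ_{j<i} ((v_i · u_j) / (u_j · u_j)) · u_j.

Step by step this gives:
  u_1 = (-2, -2, 0)
  u_2 = (1, -1, 1)
  u_3 = (-1, 1, 2)

Orthogonality check:
  u_2 · u_1 = 0 (should be 0)
  u_3 · u_1 = 0 (should be 0)
  u_3 · u_2 = 0 (should be 0)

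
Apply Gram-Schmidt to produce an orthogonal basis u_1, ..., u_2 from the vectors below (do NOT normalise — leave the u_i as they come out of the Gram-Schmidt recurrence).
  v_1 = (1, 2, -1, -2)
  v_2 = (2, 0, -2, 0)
Orthogonal basis:
  u_1 = (1, 2, -1, -2)
  u_2 = (8/5, -4/5, -8/5, 4/5)

Apply the Gram-Schmidt recurrence
  u_1 = v_1
  u_i = v_i − Σ_{j<i} ((v_i · u_j) / (u_j · u_j)) · u_j.

Step by step this gives:
  u_1 = (1, 2, -1, -2)
  u_2 = (8/5, -4/5, -8/5, 4/5)

Orthogonality check:
  u_2 · u_1 = 0 (should be 0)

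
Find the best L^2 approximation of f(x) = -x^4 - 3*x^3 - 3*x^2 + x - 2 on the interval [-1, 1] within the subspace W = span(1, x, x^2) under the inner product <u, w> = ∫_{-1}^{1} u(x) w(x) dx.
g(x) = -27*x^2/7 - 4*x/5 - 67/35

The best approximation g ∈ W is the orthogonal projection of f onto W. Writing g = a_0 + a_1 x + a_2 x^2, the coefficients solve the normal equations G · a = b where
  G_{ij} = <φ_i, φ_j> and b_i = <f, φ_i>, with φ_0 = 1, φ_1 = x, φ_2 = x^2.
G =
  [2, 0, 2/3]
  [0, 2/3, 0]
  [2/3, 0, 2/5],
b = (-32/5, -8/15, -296/105).
Solving gives a_0 = -67/35, a_1 = -4/5, a_2 = -27/7, so
  g(x) = -27*x^2/7 - 4*x/5 - 67/35.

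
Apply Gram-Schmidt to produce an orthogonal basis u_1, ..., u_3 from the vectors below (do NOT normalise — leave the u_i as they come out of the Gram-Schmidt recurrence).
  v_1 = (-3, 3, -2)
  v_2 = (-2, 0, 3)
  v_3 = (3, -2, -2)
Orthogonal basis:
  u_1 = (-3, 3, -2)
  u_2 = (-2, 0, 3)
  u_3 = (-9/26, -1/2, -3/13)

Apply the Gram-Schmidt recurrence
  u_1 = v_1
  u_i = v_i − Σ_{j<i} ((v_i · u_j) / (u_j · u_j)) · u_j.

Step by step this gives:
  u_1 = (-3, 3, -2)
  u_2 = (-2, 0, 3)
  u_3 = (-9/26, -1/2, -3/13)

Orthogonality check:
  u_2 · u_1 = 0 (should be 0)
  u_3 · u_1 = 0 (should be 0)
  u_3 · u_2 = 0 (should be 0)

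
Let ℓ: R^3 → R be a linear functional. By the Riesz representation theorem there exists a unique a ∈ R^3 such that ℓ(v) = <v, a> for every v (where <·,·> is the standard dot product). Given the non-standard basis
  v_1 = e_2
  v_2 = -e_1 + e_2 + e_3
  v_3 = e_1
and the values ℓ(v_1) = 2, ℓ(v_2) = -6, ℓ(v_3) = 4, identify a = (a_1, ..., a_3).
a = (4, 2, -4)

Write a = (a_1, ..., a_3) in the standard basis. For each basis vector v_i, ℓ(v_i) = <v_i, a> is a linear equation in the a_j's. Collect the n equations into a matrix system V a = ℓ, where row i of V is v_i (expressed in the standard basis). Since V is invertible (lower-triangular with 1s on the diagonal, up to permutation), solve by back-substitution:
  V =
[[0, 1, 0],
 [-1, 1, 1],
 [1, 0, 0]]
  V a = (2, -6, 4)
Solving gives a = (4, 2, -4).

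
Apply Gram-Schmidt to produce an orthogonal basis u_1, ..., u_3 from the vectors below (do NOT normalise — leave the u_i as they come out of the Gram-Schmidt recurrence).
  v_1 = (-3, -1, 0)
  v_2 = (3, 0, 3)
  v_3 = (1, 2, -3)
Orthogonal basis:
  u_1 = (-3, -1, 0)
  u_2 = (3/10, -9/10, 3)
  u_3 = (-2/11, 6/11, 2/11)

Apply the Gram-Schmidt recurrence
  u_1 = v_1
  u_i = v_i − Σ_{j<i} ((v_i · u_j) / (u_j · u_j)) · u_j.

Step by step this gives:
  u_1 = (-3, -1, 0)
  u_2 = (3/10, -9/10, 3)
  u_3 = (-2/11, 6/11, 2/11)

Orthogonality check:
  u_2 · u_1 = 0 (should be 0)
  u_3 · u_1 = 0 (should be 0)
  u_3 · u_2 = 0 (should be 0)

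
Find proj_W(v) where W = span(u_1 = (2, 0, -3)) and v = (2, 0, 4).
proj_W(v) = (-16/13, 0, 24/13)

Set up U = [u_1 | ... | u_1] ∈ R^(3×1). The projector onto W = col(U) is P = U (U^T U)^(-1) U^T.
Compute U^T U =
  [13],
and U^T v = (-8).
Solve U^T U · c = U^T v for the coefficients: c = (-8/13). The projection is proj_W(v) = U c.
Check: (v - proj_W(v)) · u_1 = 0  (should be 0).
Result: proj_W(v) = (-16/13, 0, 24/13).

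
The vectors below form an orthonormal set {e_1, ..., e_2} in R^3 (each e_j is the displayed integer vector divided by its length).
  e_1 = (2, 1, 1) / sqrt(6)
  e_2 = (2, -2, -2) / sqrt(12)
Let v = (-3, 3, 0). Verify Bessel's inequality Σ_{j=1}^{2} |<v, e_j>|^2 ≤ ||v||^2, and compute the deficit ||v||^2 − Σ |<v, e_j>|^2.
Σ |<v, e_j>|^2 = 27/2; ||v||^2 = 18; deficit = 9/2

Write each e_j = u_j / sqrt(<u_j, u_j>) where u_j is the displayed integer vector. Then <v, e_j> = <v, u_j> / sqrt(<u_j, u_j>), so |<v, e_j>|^2 = <v, u_j>^2 / <u_j, u_j>.
Coefficients: <v, e_1> = -3/sqrt(6), <v, e_2> = -12/sqrt(12).
Square and sum: Σ |<v, e_j>|^2 = 27/2.
Compute ||v||^2 = v·v = 18.
Deficit = 18 − 27/2 = 9/2 ≥ 0, confirming Bessel's inequality. (The deficit equals ||v − Σ <v,e_j> e_j||^2, the squared distance from v to span{e_j}.)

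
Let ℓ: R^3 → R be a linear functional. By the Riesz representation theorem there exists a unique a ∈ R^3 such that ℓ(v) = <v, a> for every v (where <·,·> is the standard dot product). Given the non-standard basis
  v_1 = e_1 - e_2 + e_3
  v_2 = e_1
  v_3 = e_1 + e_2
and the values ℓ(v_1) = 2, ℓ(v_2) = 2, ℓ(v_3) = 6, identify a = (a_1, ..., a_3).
a = (2, 4, 4)

Write a = (a_1, ..., a_3) in the standard basis. For each basis vector v_i, ℓ(v_i) = <v_i, a> is a linear equation in the a_j's. Collect the n equations into a matrix system V a = ℓ, where row i of V is v_i (expressed in the standard basis). Since V is invertible (lower-triangular with 1s on the diagonal, up to permutation), solve by back-substitution:
  V =
[[1, -1, 1],
 [1, 0, 0],
 [1, 1, 0]]
  V a = (2, 2, 6)
Solving gives a = (2, 4, 4).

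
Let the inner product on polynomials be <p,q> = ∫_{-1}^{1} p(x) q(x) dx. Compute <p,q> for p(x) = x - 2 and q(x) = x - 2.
<p,q> = 26/3

Expand the product: p(x)·q(x) = x^2 - 4*x + 4.
∫_{-1}^{1} of each monomial x^k gives [2/(k+1) if k even, 0 if k odd]. Integrating term-by-term (or equivalently evaluating the antiderivative F(x) = x^3/3 - 2*x^2 + 4*x at the endpoints):
  F(1) − F(−1) = 7/3 − (-19/3) = 26/3.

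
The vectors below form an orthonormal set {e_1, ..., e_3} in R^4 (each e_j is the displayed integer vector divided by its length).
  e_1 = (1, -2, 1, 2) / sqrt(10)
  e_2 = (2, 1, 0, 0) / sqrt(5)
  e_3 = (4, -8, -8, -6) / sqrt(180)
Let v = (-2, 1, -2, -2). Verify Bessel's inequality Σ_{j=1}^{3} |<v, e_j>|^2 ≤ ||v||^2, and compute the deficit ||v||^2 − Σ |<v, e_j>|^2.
Σ |<v, e_j>|^2 = 63/5; ||v||^2 = 13; deficit = 2/5

Write each e_j = u_j / sqrt(<u_j, u_j>) where u_j is the displayed integer vector. Then <v, e_j> = <v, u_j> / sqrt(<u_j, u_j>), so |<v, e_j>|^2 = <v, u_j>^2 / <u_j, u_j>.
Coefficients: <v, e_1> = -10/sqrt(10), <v, e_2> = -3/sqrt(5), <v, e_3> = 12/sqrt(180).
Square and sum: Σ |<v, e_j>|^2 = 63/5.
Compute ||v||^2 = v·v = 13.
Deficit = 13 − 63/5 = 2/5 ≥ 0, confirming Bessel's inequality. (The deficit equals ||v − Σ <v,e_j> e_j||^2, the squared distance from v to span{e_j}.)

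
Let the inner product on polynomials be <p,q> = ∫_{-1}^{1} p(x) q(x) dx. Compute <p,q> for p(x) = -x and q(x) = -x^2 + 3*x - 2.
<p,q> = -2

Expand the product: p(x)·q(x) = x^3 - 3*x^2 + 2*x.
∫_{-1}^{1} of each monomial x^k gives [2/(k+1) if k even, 0 if k odd]. Integrating term-by-term (or equivalently evaluating the antiderivative F(x) = x^4/4 - x^3 + x^2 at the endpoints):
  F(1) − F(−1) = 1/4 − (9/4) = -2.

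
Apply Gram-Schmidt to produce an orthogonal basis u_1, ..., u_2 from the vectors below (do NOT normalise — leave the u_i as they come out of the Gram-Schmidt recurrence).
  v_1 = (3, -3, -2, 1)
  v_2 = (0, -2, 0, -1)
Orthogonal basis:
  u_1 = (3, -3, -2, 1)
  u_2 = (-15/23, -31/23, 10/23, -28/23)

Apply the Gram-Schmidt recurrence
  u_1 = v_1
  u_i = v_i − Σ_{j<i} ((v_i · u_j) / (u_j · u_j)) · u_j.

Step by step this gives:
  u_1 = (3, -3, -2, 1)
  u_2 = (-15/23, -31/23, 10/23, -28/23)

Orthogonality check:
  u_2 · u_1 = 0 (should be 0)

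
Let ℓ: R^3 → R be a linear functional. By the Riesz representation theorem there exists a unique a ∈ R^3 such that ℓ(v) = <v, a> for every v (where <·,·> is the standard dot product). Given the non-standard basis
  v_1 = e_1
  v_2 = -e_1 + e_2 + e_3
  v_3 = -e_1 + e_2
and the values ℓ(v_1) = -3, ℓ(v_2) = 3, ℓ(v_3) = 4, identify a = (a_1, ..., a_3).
a = (-3, 1, -1)

Write a = (a_1, ..., a_3) in the standard basis. For each basis vector v_i, ℓ(v_i) = <v_i, a> is a linear equation in the a_j's. Collect the n equations into a matrix system V a = ℓ, where row i of V is v_i (expressed in the standard basis). Since V is invertible (lower-triangular with 1s on the diagonal, up to permutation), solve by back-substitution:
  V =
[[1, 0, 0],
 [-1, 1, 1],
 [-1, 1, 0]]
  V a = (-3, 3, 4)
Solving gives a = (-3, 1, -1).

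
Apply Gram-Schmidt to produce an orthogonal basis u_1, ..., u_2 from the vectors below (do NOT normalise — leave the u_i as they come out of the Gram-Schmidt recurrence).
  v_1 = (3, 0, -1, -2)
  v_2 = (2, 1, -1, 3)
Orthogonal basis:
  u_1 = (3, 0, -1, -2)
  u_2 = (25/14, 1, -13/14, 22/7)

Apply the Gram-Schmidt recurrence
  u_1 = v_1
  u_i = v_i − Σ_{j<i} ((v_i · u_j) / (u_j · u_j)) · u_j.

Step by step this gives:
  u_1 = (3, 0, -1, -2)
  u_2 = (25/14, 1, -13/14, 22/7)

Orthogonality check:
  u_2 · u_1 = 0 (should be 0)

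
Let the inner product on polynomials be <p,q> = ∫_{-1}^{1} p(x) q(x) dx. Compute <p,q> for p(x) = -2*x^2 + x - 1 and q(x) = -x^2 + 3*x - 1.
<p,q> = 34/5

Expand the product: p(x)·q(x) = 2*x^4 - 7*x^3 + 6*x^2 - 4*x + 1.
∫_{-1}^{1} of each monomial x^k gives [2/(k+1) if k even, 0 if k odd]. Integrating term-by-term (or equivalently evaluating the antiderivative F(x) = 2*x^5/5 - 7*x^4/4 + 2*x^3 - 2*x^2 + x at the endpoints):
  F(1) − F(−1) = -7/20 − (-143/20) = 34/5.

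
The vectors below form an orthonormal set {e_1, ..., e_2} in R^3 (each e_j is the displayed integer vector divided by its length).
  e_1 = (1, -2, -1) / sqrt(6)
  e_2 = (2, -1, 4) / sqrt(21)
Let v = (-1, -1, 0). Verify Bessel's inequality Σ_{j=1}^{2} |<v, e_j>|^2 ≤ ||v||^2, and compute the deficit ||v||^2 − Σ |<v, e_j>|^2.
Σ |<v, e_j>|^2 = 3/14; ||v||^2 = 2; deficit = 25/14

Write each e_j = u_j / sqrt(<u_j, u_j>) where u_j is the displayed integer vector. Then <v, e_j> = <v, u_j> / sqrt(<u_j, u_j>), so |<v, e_j>|^2 = <v, u_j>^2 / <u_j, u_j>.
Coefficients: <v, e_1> = 1/sqrt(6), <v, e_2> = -1/sqrt(21).
Square and sum: Σ |<v, e_j>|^2 = 3/14.
Compute ||v||^2 = v·v = 2.
Deficit = 2 − 3/14 = 25/14 ≥ 0, confirming Bessel's inequality. (The deficit equals ||v − Σ <v,e_j> e_j||^2, the squared distance from v to span{e_j}.)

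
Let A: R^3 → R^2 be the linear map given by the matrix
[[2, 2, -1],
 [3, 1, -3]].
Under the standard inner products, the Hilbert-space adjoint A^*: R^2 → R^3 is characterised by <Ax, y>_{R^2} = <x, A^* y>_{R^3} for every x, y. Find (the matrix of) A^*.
A^* = A^T =
[[2, 3],
 [2, 1],
 [-1, -3]]

For real matrices with standard dot products, the defining identity <Ax, y> = <x, A^* y> gives (Ax)^T y = x^T (A^*) y, i.e. x^T A^T y = x^T (A^*) y. Since this holds for all x, y, we must have A^* = A^T. Therefore
A^* =
[[2, 3],
 [2, 1],
 [-1, -3]].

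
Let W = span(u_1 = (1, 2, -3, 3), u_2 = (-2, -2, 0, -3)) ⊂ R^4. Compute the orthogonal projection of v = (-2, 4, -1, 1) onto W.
proj_W(v) = (61/166, 80/83, -297/166, 120/83)

Set up U = [u_1 | ... | u_2] ∈ R^(4×2). The projector onto W = col(U) is P = U (U^T U)^(-1) U^T.
Compute U^T U =
  [23, -15]
  [-15, 17],
and U^T v = (12, -7).
Solve U^T U · c = U^T v for the coefficients: c = (99/166, 19/166). The projection is proj_W(v) = U c.
Check: (v - proj_W(v)) · u_1 = 0  (should be 0).
Check: (v - proj_W(v)) · u_2 = 0  (should be 0).
Result: proj_W(v) = (61/166, 80/83, -297/166, 120/83).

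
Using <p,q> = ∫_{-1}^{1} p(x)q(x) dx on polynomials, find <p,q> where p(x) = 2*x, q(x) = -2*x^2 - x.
<p,q> = -4/3

Expand the product: p(x)·q(x) = -4*x^3 - 2*x^2.
∫_{-1}^{1} of each monomial x^k gives [2/(k+1) if k even, 0 if k odd]. Integrating term-by-term (or equivalently evaluating the antiderivative F(x) = -x^4 - 2*x^3/3 at the endpoints):
  F(1) − F(−1) = -5/3 − (-1/3) = -4/3.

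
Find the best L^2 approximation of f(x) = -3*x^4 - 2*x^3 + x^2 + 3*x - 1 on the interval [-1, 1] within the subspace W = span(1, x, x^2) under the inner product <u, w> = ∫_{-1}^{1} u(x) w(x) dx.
g(x) = -11*x^2/7 + 9*x/5 - 26/35

The best approximation g ∈ W is the orthogonal projection of f onto W. Writing g = a_0 + a_1 x + a_2 x^2, the coefficients solve the normal equations G · a = b where
  G_{ij} = <φ_i, φ_j> and b_i = <f, φ_i>, with φ_0 = 1, φ_1 = x, φ_2 = x^2.
G =
  [2, 0, 2/3]
  [0, 2/3, 0]
  [2/3, 0, 2/5],
b = (-38/15, 6/5, -118/105).
Solving gives a_0 = -26/35, a_1 = 9/5, a_2 = -11/7, so
  g(x) = -11*x^2/7 + 9*x/5 - 26/35.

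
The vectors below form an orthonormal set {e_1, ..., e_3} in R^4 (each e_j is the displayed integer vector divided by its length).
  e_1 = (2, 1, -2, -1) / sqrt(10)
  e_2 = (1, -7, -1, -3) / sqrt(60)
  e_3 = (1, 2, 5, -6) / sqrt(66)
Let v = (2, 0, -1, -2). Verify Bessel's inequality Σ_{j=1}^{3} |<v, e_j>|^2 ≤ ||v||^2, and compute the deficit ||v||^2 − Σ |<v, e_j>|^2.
Σ |<v, e_j>|^2 = 395/44; ||v||^2 = 9; deficit = 1/44

Write each e_j = u_j / sqrt(<u_j, u_j>) where u_j is the displayed integer vector. Then <v, e_j> = <v, u_j> / sqrt(<u_j, u_j>), so |<v, e_j>|^2 = <v, u_j>^2 / <u_j, u_j>.
Coefficients: <v, e_1> = 8/sqrt(10), <v, e_2> = 9/sqrt(60), <v, e_3> = 9/sqrt(66).
Square and sum: Σ |<v, e_j>|^2 = 395/44.
Compute ||v||^2 = v·v = 9.
Deficit = 9 − 395/44 = 1/44 ≥ 0, confirming Bessel's inequality. (The deficit equals ||v − Σ <v,e_j> e_j||^2, the squared distance from v to span{e_j}.)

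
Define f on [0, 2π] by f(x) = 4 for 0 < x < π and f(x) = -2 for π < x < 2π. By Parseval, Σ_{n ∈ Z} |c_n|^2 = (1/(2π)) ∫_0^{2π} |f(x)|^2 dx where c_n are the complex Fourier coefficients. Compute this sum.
Σ |c_n|^2 = 10

Parseval equates the L^2 energy of f (normalised by 1/(2π)) with the ℓ^2 sum of its Fourier coefficients: (1/(2π)) ∫_0^{2π} |f|^2 = Σ |c_n|^2.
Compute the left side: (1/(2π)) [∫_0^π 4^2 dx + ∫_π^{2π} (-2)^2 dx] = (1/(2π)) · (16π + 4π) = (16 + 4)/2 = 10.
So Σ_{n ∈ Z} |c_n|^2 = 10.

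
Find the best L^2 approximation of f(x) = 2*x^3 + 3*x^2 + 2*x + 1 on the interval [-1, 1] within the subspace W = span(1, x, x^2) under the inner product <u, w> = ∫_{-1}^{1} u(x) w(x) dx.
g(x) = 3*x^2 + 16*x/5 + 1

The best approximation g ∈ W is the orthogonal projection of f onto W. Writing g = a_0 + a_1 x + a_2 x^2, the coefficients solve the normal equations G · a = b where
  G_{ij} = <φ_i, φ_j> and b_i = <f, φ_i>, with φ_0 = 1, φ_1 = x, φ_2 = x^2.
G =
  [2, 0, 2/3]
  [0, 2/3, 0]
  [2/3, 0, 2/5],
b = (4, 32/15, 28/15).
Solving gives a_0 = 1, a_1 = 16/5, a_2 = 3, so
  g(x) = 3*x^2 + 16*x/5 + 1.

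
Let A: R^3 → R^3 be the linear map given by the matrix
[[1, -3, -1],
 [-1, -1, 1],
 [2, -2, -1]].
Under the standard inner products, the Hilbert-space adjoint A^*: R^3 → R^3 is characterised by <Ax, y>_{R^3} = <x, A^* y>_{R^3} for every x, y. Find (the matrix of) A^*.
A^* = A^T =
[[1, -1, 2],
 [-3, -1, -2],
 [-1, 1, -1]]

For real matrices with standard dot products, the defining identity <Ax, y> = <x, A^* y> gives (Ax)^T y = x^T (A^*) y, i.e. x^T A^T y = x^T (A^*) y. Since this holds for all x, y, we must have A^* = A^T. Therefore
A^* =
[[1, -1, 2],
 [-3, -1, -2],
 [-1, 1, -1]].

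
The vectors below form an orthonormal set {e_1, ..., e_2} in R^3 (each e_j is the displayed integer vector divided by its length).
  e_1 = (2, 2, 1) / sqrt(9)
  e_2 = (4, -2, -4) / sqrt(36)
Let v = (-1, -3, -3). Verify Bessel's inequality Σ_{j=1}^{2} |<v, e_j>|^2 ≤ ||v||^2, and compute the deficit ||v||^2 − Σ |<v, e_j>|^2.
Σ |<v, e_j>|^2 = 170/9; ||v||^2 = 19; deficit = 1/9

Write each e_j = u_j / sqrt(<u_j, u_j>) where u_j is the displayed integer vector. Then <v, e_j> = <v, u_j> / sqrt(<u_j, u_j>), so |<v, e_j>|^2 = <v, u_j>^2 / <u_j, u_j>.
Coefficients: <v, e_1> = -11/sqrt(9), <v, e_2> = 14/sqrt(36).
Square and sum: Σ |<v, e_j>|^2 = 170/9.
Compute ||v||^2 = v·v = 19.
Deficit = 19 − 170/9 = 1/9 ≥ 0, confirming Bessel's inequality. (The deficit equals ||v − Σ <v,e_j> e_j||^2, the squared distance from v to span{e_j}.)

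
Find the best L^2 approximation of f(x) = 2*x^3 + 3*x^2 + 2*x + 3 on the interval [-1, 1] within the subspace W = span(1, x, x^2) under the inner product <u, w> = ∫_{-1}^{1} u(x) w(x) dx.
g(x) = 3*x^2 + 16*x/5 + 3

The best approximation g ∈ W is the orthogonal projection of f onto W. Writing g = a_0 + a_1 x + a_2 x^2, the coefficients solve the normal equations G · a = b where
  G_{ij} = <φ_i, φ_j> and b_i = <f, φ_i>, with φ_0 = 1, φ_1 = x, φ_2 = x^2.
G =
  [2, 0, 2/3]
  [0, 2/3, 0]
  [2/3, 0, 2/5],
b = (8, 32/15, 16/5).
Solving gives a_0 = 3, a_1 = 16/5, a_2 = 3, so
  g(x) = 3*x^2 + 16*x/5 + 3.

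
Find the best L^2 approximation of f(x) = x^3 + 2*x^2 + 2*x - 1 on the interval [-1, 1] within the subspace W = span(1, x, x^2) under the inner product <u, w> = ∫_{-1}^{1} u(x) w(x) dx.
g(x) = 2*x^2 + 13*x/5 - 1

The best approximation g ∈ W is the orthogonal projection of f onto W. Writing g = a_0 + a_1 x + a_2 x^2, the coefficients solve the normal equations G · a = b where
  G_{ij} = <φ_i, φ_j> and b_i = <f, φ_i>, with φ_0 = 1, φ_1 = x, φ_2 = x^2.
G =
  [2, 0, 2/3]
  [0, 2/3, 0]
  [2/3, 0, 2/5],
b = (-2/3, 26/15, 2/15).
Solving gives a_0 = -1, a_1 = 13/5, a_2 = 2, so
  g(x) = 2*x^2 + 13*x/5 - 1.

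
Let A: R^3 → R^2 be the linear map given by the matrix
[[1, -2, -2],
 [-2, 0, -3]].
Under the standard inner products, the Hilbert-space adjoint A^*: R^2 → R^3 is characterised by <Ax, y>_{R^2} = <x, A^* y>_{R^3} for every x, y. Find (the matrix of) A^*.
A^* = A^T =
[[1, -2],
 [-2, 0],
 [-2, -3]]

For real matrices with standard dot products, the defining identity <Ax, y> = <x, A^* y> gives (Ax)^T y = x^T (A^*) y, i.e. x^T A^T y = x^T (A^*) y. Since this holds for all x, y, we must have A^* = A^T. Therefore
A^* =
[[1, -2],
 [-2, 0],
 [-2, -3]].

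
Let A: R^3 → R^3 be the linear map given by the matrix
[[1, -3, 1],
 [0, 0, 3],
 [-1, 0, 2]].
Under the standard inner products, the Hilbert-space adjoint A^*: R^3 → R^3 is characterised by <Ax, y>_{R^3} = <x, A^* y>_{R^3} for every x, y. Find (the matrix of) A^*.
A^* = A^T =
[[1, 0, -1],
 [-3, 0, 0],
 [1, 3, 2]]

For real matrices with standard dot products, the defining identity <Ax, y> = <x, A^* y> gives (Ax)^T y = x^T (A^*) y, i.e. x^T A^T y = x^T (A^*) y. Since this holds for all x, y, we must have A^* = A^T. Therefore
A^* =
[[1, 0, -1],
 [-3, 0, 0],
 [1, 3, 2]].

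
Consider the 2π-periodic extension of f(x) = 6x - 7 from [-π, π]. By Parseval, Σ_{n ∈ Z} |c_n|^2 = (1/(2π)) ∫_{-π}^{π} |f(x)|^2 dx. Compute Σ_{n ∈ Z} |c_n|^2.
Σ |c_n|^2 = 12π^2 + 49

Expand and integrate term by term over [-π, π]:
  ∫ (6x)^2 dx = 36·(2π^3/3); ∫ 2·6·(-7)·x dx = 0 (odd integrand); ∫ (-7)^2 dx = 49·2π.
So (1/(2π)) ∫_{-π}^{π} (6x - 7)^2 dx = 36π^2/3 + 49 = 12π^2 + 49.
Parseval ⇒ Σ |c_n|^2 = 12π^2 + 49.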